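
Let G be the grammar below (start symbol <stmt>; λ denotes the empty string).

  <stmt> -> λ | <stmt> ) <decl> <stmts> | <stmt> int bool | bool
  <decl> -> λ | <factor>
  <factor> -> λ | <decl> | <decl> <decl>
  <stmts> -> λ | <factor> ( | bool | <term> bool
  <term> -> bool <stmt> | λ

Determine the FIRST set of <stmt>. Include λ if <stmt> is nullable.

<stmt> -> λ contributes λ.
From <stmt> -> <stmt> ) <decl> <stmts>: <stmt> nullable, take FIRST(<stmt>) ∪ {)} = { ), bool, int }.
From <stmt> -> <stmt> int bool: <stmt> nullable, take FIRST(<stmt>) ∪ {int} = { ), bool, int }.
<stmt> -> bool contributes {bool}.
Union: FIRST(<stmt>) = { ), bool, int, λ }.

{ ), bool, int, λ }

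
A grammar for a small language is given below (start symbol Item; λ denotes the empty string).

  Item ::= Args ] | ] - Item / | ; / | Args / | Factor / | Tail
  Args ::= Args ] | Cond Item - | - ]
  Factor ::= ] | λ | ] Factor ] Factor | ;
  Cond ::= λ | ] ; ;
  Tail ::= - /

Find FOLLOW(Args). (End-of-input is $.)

In Item ::= Args ]: add FIRST(]) = { ] }.
In Item ::= Args /: add FIRST(/) = { / }.
In Args ::= Args ]: add FIRST(]) = { ] }.
Union: FOLLOW(Args) = { /, ] }.

{ /, ] }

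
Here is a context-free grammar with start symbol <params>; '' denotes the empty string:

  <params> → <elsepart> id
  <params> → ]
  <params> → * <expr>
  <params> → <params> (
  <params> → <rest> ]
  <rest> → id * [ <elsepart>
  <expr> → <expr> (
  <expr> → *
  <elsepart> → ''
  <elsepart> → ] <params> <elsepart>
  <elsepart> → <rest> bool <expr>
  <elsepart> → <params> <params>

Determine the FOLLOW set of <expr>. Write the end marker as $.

In <params> → * <expr>: <expr> is at the end, add FOLLOW(<params>) = { $, (, *, ], bool, id }.
In <expr> → <expr> (: add FIRST(() = { ( }.
In <elsepart> → <rest> bool <expr>: <expr> is at the end, add FOLLOW(<elsepart>) = { ], bool, id }.
Union: FOLLOW(<expr>) = { $, (, *, ], bool, id }.

{ $, (, *, ], bool, id }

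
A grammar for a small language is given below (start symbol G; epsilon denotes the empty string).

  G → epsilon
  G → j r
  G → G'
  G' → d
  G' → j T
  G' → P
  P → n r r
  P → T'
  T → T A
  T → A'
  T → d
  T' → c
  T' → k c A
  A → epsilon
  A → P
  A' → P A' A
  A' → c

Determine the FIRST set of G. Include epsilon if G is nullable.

{ c, d, j, k, n, epsilon }

G → epsilon contributes epsilon.
G → j r contributes {j}.
From G → G': add FIRST(G') = { c, d, j, k, n }.
Union: FIRST(G) = { c, d, j, k, n, epsilon }.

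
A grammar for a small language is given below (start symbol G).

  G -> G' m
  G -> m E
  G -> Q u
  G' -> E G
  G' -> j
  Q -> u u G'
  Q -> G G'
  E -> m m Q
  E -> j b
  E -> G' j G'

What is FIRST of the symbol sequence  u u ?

u is a terminal; add {u} and stop.

{ u }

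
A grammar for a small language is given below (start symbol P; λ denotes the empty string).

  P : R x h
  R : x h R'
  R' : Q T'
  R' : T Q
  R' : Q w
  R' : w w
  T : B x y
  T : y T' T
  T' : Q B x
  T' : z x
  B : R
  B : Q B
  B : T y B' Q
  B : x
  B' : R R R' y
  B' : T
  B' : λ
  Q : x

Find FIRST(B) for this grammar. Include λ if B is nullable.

From B : R: add FIRST(R) = { x }.
From B : Q B: add FIRST(Q) = { x }.
From B : T y B' Q: add FIRST(T) = { x, y }.
B : x contributes {x}.
Union: FIRST(B) = { x, y }.

{ x, y }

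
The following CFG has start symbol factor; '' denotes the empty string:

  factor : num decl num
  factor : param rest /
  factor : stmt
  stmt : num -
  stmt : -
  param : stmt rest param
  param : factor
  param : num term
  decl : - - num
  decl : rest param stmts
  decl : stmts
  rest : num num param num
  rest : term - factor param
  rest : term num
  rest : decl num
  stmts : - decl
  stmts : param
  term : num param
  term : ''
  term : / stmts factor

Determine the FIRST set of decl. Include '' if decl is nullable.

decl : - - num contributes {-}.
From decl : rest param stmts: add FIRST(rest) = { -, /, num }.
From decl : stmts: add FIRST(stmts) = { -, num }.
Union: FIRST(decl) = { -, /, num }.

{ -, /, num }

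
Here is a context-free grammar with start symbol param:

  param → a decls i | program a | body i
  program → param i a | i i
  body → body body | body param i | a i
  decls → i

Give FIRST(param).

param → a decls i contributes {a}.
From param → program a: add FIRST(program) = { a, i }.
From param → body i: add FIRST(body) = { a }.
Union: FIRST(param) = { a, i }.

{ a, i }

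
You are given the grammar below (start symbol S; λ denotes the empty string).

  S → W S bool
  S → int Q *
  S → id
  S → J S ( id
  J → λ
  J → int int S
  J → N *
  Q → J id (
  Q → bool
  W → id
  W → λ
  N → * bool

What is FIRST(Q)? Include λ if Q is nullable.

{ *, bool, id, int }

From Q → J id (: J nullable, take FIRST(J) ∪ {id} = { *, id, int }.
Q → bool contributes {bool}.
Union: FIRST(Q) = { *, bool, id, int }.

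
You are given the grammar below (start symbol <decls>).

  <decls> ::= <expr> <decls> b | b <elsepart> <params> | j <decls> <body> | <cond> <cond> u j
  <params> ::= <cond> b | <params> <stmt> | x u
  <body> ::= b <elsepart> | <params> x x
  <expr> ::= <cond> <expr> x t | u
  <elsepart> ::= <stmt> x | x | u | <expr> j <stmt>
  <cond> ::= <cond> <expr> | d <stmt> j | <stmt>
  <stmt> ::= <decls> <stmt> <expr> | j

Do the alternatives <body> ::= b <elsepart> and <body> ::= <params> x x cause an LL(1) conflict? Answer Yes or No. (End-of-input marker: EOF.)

Yes

FIRST(b <elsepart>) = { b } and FIRST(<params> x x) = { b, d, j, u, x }.
Both contain b, so the two alternatives are not disjoint — LL(1) conflict.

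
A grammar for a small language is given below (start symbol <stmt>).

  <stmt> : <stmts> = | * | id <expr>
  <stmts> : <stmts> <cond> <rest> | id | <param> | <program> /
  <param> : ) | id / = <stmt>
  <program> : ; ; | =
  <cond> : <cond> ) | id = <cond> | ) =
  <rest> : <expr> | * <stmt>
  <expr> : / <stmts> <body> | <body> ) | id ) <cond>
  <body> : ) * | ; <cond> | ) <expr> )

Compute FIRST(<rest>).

{ ), *, /, ;, id }

From <rest> : <expr>: add FIRST(<expr>) = { ), /, ;, id }.
<rest> : * <stmt> contributes {*}.
Union: FIRST(<rest>) = { ), *, /, ;, id }.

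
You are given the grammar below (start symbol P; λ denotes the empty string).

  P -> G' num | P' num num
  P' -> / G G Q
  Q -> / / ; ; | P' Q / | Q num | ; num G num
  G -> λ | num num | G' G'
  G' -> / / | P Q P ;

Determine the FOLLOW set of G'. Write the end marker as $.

{ /, ;, num }

In P -> G' num: add FIRST(num) = { num }.
In G -> G' G': add FIRST(G') = { / }.
In G -> G' G': G' is at the end, add FOLLOW(G) = { /, ;, num }.
Union: FOLLOW(G') = { /, ;, num }.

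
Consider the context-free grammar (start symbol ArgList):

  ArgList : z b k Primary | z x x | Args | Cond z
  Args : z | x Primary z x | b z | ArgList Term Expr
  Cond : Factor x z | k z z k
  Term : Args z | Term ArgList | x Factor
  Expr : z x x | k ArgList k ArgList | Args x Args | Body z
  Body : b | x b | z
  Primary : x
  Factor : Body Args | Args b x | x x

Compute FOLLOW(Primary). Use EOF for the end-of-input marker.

In ArgList : z b k Primary: Primary is at the end, add FOLLOW(ArgList) = { EOF, b, k, x, z }.
In Args : x Primary z x: add FIRST(z x) = { z }.
Union: FOLLOW(Primary) = { EOF, b, k, x, z }.

{ EOF, b, k, x, z }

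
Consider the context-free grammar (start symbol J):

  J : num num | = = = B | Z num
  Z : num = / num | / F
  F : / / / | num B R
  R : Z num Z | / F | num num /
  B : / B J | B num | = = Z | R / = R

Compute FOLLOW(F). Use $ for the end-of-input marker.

In Z : / F: F is at the end, add FOLLOW(Z) = { $, /, =, num }.
In R : / F: F is at the end, add FOLLOW(R) = { $, /, =, num }.
Union: FOLLOW(F) = { $, /, =, num }.

{ $, /, =, num }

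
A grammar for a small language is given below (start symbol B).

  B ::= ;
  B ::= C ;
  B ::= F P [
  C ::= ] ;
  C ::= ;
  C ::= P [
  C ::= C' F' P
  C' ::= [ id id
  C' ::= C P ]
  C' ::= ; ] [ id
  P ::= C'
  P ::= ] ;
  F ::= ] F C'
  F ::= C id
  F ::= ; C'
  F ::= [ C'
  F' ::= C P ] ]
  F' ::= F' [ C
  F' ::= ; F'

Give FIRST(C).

C ::= ] ; contributes {]}.
C ::= ; contributes {;}.
From C ::= P [: add FIRST(P) = { ;, [, ] }.
From C ::= C' F' P: add FIRST(C') = { ;, [, ] }.
Union: FIRST(C) = { ;, [, ] }.

{ ;, [, ] }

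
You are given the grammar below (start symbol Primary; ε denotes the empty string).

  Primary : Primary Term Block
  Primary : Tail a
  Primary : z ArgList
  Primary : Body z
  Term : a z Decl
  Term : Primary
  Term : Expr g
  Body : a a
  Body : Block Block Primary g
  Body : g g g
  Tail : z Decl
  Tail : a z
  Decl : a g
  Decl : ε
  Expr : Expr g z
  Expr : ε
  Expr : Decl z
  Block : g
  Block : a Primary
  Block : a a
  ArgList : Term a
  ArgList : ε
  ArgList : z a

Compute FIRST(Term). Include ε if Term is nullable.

{ a, g, z }

Term : a z Decl contributes {a}.
From Term : Primary: add FIRST(Primary) = { a, g, z }.
From Term : Expr g: Expr nullable, take FIRST(Expr) ∪ {g} = { a, g, z }.
Union: FIRST(Term) = { a, g, z }.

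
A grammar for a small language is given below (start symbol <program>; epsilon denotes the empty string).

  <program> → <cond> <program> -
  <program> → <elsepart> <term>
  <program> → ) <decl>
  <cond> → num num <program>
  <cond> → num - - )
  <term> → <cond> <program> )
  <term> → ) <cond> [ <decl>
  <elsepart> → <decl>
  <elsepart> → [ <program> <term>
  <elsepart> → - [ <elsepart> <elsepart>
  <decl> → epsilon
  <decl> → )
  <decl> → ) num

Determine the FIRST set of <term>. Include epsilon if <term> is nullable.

From <term> → <cond> <program> ): add FIRST(<cond>) = { num }.
<term> → ) <cond> [ <decl> contributes {)}.
Union: FIRST(<term>) = { ), num }.

{ ), num }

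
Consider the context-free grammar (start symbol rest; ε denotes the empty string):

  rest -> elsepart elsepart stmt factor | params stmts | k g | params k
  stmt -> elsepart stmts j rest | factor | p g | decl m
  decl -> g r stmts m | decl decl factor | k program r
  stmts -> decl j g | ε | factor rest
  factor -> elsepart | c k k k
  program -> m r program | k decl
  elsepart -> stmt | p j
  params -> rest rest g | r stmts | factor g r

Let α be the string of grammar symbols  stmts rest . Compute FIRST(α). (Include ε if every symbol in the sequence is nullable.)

Add FIRST(stmts)\{ε} = { c, g, k, p }; stmts is nullable, continue.
Add FIRST(rest) = { c, g, k, p, r }; rest is not nullable, stop.

{ c, g, k, p, r }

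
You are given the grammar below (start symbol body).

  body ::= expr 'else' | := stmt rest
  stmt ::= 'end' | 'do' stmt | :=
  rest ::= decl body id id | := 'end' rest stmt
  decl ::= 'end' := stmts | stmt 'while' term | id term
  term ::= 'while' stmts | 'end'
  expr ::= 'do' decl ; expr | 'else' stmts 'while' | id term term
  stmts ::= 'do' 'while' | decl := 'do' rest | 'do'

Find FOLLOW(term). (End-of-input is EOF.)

In decl ::= stmt 'while' term: term is at the end, add FOLLOW(decl) = { 'do', 'else', :=, ;, id }.
In decl ::= id term: term is at the end, add FOLLOW(decl) = { 'do', 'else', :=, ;, id }.
In expr ::= id term term: add FIRST(term) = { 'end', 'while' }.
In expr ::= id term term: term is at the end, add FOLLOW(expr) = { 'else' }.
Union: FOLLOW(term) = { 'do', 'else', 'end', 'while', :=, ;, id }.

{ 'do', 'else', 'end', 'while', :=, ;, id }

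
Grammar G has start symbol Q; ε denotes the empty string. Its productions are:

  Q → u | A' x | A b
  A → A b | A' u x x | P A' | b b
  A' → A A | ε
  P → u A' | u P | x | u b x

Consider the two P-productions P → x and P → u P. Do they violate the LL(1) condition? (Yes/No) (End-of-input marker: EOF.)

FIRST(x) = { x } and FIRST(u P) = { u }.
The FIRST sets are disjoint and neither alternative is nullable — no conflict.

No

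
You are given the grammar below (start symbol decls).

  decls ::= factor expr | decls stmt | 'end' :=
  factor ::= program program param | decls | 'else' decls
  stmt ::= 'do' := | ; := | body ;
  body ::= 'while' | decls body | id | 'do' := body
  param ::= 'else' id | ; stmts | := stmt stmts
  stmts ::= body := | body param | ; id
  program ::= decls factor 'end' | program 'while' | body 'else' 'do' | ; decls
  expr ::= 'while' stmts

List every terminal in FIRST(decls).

{ 'do', 'else', 'end', 'while', ;, id }

From decls ::= factor expr: add FIRST(factor) = { 'do', 'else', 'end', 'while', ;, id }.
From decls ::= decls stmt: add FIRST(decls) = { 'do', 'else', 'end', 'while', ;, id }.
decls ::= 'end' := contributes {'end'}.
Union: FIRST(decls) = { 'do', 'else', 'end', 'while', ;, id }.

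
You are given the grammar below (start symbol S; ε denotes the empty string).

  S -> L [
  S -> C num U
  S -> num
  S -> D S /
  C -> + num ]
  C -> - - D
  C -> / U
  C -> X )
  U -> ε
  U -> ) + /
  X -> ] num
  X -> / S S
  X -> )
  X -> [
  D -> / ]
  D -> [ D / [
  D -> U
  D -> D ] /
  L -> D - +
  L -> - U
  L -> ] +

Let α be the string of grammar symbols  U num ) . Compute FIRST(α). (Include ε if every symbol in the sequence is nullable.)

Add FIRST(U)\{ε} = { ) }; U is nullable, continue.
num is a terminal; add {num} and stop.

{ ), num }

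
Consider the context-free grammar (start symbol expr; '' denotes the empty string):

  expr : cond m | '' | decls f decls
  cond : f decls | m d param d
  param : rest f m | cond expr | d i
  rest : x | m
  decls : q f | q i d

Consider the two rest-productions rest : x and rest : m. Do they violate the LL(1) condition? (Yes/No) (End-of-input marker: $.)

No

FIRST(x) = { x } and FIRST(m) = { m }.
The FIRST sets are disjoint and neither alternative is nullable — no conflict.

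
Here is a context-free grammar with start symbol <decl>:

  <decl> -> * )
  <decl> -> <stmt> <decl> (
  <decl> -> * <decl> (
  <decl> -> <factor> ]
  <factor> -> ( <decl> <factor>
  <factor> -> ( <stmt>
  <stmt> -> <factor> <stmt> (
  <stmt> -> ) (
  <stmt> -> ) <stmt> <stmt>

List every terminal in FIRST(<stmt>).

From <stmt> -> <factor> <stmt> (: add FIRST(<factor>) = { ( }.
<stmt> -> ) ( contributes {)}.
<stmt> -> ) <stmt> <stmt> contributes {)}.
Union: FIRST(<stmt>) = { (, ) }.

{ (, ) }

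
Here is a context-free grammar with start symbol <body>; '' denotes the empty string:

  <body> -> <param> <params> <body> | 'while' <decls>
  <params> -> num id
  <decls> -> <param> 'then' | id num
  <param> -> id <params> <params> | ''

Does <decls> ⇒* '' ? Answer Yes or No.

No

Nullable nonterminals: <param>.
No production of <decls> has an RHS whose symbols are all nullable, so <decls> is not nullable.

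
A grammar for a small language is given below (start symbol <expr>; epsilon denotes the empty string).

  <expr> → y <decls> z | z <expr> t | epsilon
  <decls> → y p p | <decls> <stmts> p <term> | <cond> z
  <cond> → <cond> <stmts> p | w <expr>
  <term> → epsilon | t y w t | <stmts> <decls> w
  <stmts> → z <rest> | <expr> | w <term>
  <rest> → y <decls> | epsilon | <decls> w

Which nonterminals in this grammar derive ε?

Directly nullable (have an epsilon-production): <expr>, <term>, <rest>.
<stmts> → <expr> with every symbol nullable, so <stmts> is nullable.
No other nonterminal has a production whose RHS symbols are all nullable.

{ <expr>, <rest>, <stmts>, <term> }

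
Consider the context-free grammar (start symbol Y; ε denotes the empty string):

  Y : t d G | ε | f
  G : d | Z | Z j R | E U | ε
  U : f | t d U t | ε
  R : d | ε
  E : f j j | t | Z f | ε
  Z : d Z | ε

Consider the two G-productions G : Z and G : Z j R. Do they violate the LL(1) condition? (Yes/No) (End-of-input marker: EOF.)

Yes

FIRST(Z) = { d, ε } and FIRST(Z j R) = { d, j }.
Both contain d, so the two alternatives are not disjoint — LL(1) conflict.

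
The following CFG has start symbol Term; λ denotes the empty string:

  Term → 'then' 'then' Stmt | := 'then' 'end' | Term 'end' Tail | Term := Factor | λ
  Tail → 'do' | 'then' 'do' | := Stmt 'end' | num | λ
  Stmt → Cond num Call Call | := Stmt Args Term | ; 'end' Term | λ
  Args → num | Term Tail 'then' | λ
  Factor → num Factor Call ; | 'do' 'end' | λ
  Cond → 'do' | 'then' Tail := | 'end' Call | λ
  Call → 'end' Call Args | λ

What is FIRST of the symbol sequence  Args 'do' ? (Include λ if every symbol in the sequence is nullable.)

Add FIRST(Args)\{λ} = { 'do', 'end', 'then', :=, num }; Args is nullable, continue.
'do' is a terminal; add {'do'} and stop.

{ 'do', 'end', 'then', :=, num }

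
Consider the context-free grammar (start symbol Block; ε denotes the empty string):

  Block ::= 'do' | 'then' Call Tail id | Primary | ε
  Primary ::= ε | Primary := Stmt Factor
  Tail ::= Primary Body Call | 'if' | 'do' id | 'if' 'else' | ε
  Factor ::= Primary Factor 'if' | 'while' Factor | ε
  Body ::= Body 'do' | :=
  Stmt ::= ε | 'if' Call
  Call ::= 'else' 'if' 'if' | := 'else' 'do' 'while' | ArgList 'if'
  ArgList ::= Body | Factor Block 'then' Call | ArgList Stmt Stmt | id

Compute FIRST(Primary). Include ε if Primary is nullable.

Primary ::= ε contributes ε.
From Primary ::= Primary := Stmt Factor: Primary nullable, take FIRST(Primary) ∪ {:=} = { := }.
Union: FIRST(Primary) = { :=, ε }.

{ :=, ε }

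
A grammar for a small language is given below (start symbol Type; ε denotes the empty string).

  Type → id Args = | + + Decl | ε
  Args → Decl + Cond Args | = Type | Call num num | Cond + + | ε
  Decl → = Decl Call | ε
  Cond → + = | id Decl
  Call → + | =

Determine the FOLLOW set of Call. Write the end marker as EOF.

In Args → Call num num: add FIRST(num num) = { num }.
In Decl → = Decl Call: Call is at the end, add FOLLOW(Decl) = { EOF, +, =, id }.
Union: FOLLOW(Call) = { EOF, +, =, id, num }.

{ EOF, +, =, id, num }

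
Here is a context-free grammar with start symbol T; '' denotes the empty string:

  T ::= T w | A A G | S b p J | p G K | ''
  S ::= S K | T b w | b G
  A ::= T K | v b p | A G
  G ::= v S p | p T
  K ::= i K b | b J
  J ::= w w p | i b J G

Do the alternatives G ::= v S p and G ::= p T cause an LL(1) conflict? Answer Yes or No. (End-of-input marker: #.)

No

FIRST(v S p) = { v } and FIRST(p T) = { p }.
The FIRST sets are disjoint and neither alternative is nullable — no conflict.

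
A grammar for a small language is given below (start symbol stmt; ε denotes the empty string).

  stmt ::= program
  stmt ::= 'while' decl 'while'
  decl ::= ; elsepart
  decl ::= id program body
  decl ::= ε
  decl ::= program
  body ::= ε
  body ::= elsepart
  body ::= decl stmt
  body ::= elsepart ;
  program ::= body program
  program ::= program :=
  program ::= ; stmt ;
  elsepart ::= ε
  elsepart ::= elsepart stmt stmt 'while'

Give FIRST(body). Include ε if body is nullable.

{ 'while', ;, id, ε }

body ::= ε contributes ε.
From body ::= elsepart: add FIRST(elsepart) = { 'while', ;, id, ε } (including ε since elsepart is nullable).
From body ::= decl stmt: decl nullable, take FIRST(decl) ∪ FIRST(stmt) = { 'while', ;, id }.
From body ::= elsepart ;: elsepart nullable, take FIRST(elsepart) ∪ {;} = { 'while', ;, id }.
Union: FIRST(body) = { 'while', ;, id, ε }.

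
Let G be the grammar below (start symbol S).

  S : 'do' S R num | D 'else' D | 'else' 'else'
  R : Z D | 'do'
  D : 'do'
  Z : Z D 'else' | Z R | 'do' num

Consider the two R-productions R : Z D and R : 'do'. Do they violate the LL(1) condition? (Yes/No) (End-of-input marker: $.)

Yes

FIRST(Z D) = { 'do' } and FIRST('do') = { 'do' }.
Both contain 'do', so the two alternatives are not disjoint — LL(1) conflict.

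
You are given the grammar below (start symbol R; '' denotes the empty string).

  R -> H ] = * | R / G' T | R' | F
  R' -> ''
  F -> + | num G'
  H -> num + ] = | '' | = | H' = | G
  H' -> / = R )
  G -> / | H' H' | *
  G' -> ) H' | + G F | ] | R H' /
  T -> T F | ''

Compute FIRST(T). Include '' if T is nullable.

From T -> T F: T nullable, take FIRST(T) ∪ FIRST(F) = { +, num }.
T -> '' contributes ''.
Union: FIRST(T) = { +, num, '' }.

{ +, num, '' }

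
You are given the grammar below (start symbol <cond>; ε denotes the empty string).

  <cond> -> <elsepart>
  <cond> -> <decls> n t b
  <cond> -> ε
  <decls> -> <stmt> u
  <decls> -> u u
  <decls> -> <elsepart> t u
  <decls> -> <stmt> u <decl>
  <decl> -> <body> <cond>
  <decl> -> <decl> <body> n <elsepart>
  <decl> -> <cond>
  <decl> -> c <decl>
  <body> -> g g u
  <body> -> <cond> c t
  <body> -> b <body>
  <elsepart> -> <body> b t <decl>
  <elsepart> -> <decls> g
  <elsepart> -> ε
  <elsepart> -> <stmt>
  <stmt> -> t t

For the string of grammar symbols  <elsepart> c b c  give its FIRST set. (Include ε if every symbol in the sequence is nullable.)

Add FIRST(<elsepart>)\{ε} = { b, c, g, t, u }; <elsepart> is nullable, continue.
c is a terminal; add {c} and stop.

{ b, c, g, t, u }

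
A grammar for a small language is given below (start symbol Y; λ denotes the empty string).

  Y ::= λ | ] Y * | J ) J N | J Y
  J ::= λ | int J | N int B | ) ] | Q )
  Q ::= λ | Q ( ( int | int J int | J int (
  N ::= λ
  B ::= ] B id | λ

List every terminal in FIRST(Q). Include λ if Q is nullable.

{ (, ), int, λ }

Q ::= λ contributes λ.
From Q ::= Q ( ( int: Q nullable, take FIRST(Q) ∪ {(} = { (, ), int }.
Q ::= int J int contributes {int}.
From Q ::= J int (: J nullable, take FIRST(J) ∪ {int} = { (, ), int }.
Union: FIRST(Q) = { (, ), int, λ }.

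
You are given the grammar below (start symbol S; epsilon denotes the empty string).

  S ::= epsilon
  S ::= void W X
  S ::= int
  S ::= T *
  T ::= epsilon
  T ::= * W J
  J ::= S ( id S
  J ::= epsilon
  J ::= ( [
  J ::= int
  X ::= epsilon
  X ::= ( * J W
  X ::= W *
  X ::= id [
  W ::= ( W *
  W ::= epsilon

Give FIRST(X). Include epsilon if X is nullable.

X ::= epsilon contributes epsilon.
X ::= ( * J W contributes {(}.
From X ::= W *: W nullable, take FIRST(W) ∪ {*} = { (, * }.
X ::= id [ contributes {id}.
Union: FIRST(X) = { (, *, id, epsilon }.

{ (, *, id, epsilon }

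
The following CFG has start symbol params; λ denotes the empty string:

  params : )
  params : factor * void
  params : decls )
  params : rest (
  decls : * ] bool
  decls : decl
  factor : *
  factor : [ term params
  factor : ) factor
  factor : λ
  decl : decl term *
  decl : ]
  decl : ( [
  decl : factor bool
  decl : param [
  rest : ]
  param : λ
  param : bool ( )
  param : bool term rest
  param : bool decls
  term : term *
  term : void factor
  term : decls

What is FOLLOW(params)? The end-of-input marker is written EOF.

{ EOF, (, ), *, [, ], bool }

params is the start symbol, so EOF ∈ FOLLOW(params).
In factor : [ term params: params is at the end, add FOLLOW(factor) = { (, ), *, [, ], bool }.
Union: FOLLOW(params) = { EOF, (, ), *, [, ], bool }.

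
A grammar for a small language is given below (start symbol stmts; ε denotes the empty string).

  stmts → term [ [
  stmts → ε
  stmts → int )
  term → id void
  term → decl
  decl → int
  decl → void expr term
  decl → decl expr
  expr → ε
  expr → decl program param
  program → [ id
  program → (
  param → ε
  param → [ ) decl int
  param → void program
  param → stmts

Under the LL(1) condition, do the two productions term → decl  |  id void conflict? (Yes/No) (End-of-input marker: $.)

FIRST(decl) = { int, void } and FIRST(id void) = { id }.
The FIRST sets are disjoint and neither alternative is nullable — no conflict.

No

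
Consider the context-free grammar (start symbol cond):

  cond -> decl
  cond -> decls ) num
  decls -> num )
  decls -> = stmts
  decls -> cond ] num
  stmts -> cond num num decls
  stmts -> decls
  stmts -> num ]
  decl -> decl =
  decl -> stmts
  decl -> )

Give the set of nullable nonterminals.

{ } (none)

No nonterminal has an empty production or an RHS whose symbols are all nullable.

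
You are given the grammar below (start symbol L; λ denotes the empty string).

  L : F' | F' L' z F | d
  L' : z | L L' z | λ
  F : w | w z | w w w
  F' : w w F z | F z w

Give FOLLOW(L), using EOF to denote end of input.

{ EOF, d, w, z }

L is the start symbol, so EOF ∈ FOLLOW(L).
In L' : L L' z: add FIRST(L' z) = { d, w, z }.
Union: FOLLOW(L) = { EOF, d, w, z }.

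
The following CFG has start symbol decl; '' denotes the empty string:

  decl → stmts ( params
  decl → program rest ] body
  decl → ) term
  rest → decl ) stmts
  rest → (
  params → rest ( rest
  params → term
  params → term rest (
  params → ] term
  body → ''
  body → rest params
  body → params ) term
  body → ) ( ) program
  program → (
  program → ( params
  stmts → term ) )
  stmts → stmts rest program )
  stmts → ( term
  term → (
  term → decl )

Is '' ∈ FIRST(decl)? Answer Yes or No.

Nullable nonterminals: body.
No production of decl has an RHS whose symbols are all nullable, so decl is not nullable.

No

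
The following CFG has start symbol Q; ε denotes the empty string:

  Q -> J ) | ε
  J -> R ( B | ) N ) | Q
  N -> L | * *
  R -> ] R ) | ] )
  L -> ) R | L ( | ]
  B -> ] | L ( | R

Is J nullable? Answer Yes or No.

Yes

J -> Q and each of Q is nullable, so J ⇒* ε.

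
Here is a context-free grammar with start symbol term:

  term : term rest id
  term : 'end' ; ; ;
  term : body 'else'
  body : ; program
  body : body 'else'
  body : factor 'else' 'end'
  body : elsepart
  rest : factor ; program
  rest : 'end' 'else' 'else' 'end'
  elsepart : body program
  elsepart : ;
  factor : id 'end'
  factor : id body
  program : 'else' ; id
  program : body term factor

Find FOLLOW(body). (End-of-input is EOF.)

In term : body 'else': add FIRST('else') = { 'else' }.
In body : body 'else': add FIRST('else') = { 'else' }.
In elsepart : body program: add FIRST(program) = { 'else', ;, id }.
In factor : id body: body is at the end, add FOLLOW(factor) = { 'else', 'end', ;, id }.
In program : body term factor: add FIRST(term factor) = { 'end', ;, id }.
Union: FOLLOW(body) = { 'else', 'end', ;, id }.

{ 'else', 'end', ;, id }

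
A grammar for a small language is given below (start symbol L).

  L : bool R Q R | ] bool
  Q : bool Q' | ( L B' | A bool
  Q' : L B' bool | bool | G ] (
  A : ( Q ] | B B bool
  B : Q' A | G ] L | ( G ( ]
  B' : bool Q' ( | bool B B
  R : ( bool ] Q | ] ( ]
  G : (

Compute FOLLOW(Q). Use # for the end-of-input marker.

{ #, (, ], bool }

In L : bool R Q R: add FIRST(R) = { (, ] }.
In A : ( Q ]: add FIRST(]) = { ] }.
In R : ( bool ] Q: Q is at the end, add FOLLOW(R) = { #, (, ], bool }.
Union: FOLLOW(Q) = { #, (, ], bool }.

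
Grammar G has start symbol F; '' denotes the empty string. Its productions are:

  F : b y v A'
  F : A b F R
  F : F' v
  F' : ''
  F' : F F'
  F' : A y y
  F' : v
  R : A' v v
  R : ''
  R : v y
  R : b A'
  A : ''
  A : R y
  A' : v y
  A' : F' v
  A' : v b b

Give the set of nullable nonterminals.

Directly nullable (have an ''-production): F', R, A.
No other nonterminal has a production whose RHS symbols are all nullable.

{ A, F', R }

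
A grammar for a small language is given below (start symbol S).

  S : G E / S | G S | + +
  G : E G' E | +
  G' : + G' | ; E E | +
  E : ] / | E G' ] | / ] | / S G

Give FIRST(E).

{ /, ] }

E : ] / contributes {]}.
From E : E G' ]: add FIRST(E) = { /, ] }.
E : / ] contributes {/}.
E : / S G contributes {/}.
Union: FIRST(E) = { /, ] }.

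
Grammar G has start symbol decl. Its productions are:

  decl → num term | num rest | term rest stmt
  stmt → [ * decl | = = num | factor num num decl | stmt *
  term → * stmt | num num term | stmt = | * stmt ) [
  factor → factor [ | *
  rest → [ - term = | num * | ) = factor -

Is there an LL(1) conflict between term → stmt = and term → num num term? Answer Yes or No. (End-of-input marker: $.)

No

FIRST(stmt =) = { *, =, [ } and FIRST(num num term) = { num }.
The FIRST sets are disjoint and neither alternative is nullable — no conflict.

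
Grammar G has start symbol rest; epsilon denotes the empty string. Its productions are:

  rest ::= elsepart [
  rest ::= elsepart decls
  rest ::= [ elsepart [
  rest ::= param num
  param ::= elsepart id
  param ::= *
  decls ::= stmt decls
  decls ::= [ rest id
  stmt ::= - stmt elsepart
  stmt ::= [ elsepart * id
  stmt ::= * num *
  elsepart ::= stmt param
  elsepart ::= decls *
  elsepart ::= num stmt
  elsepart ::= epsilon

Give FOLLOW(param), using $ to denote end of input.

{ *, -, [, id, num }

In rest ::= param num: add FIRST(num) = { num }.
In elsepart ::= stmt param: param is at the end, add FOLLOW(elsepart) = { *, -, [, id, num }.
Union: FOLLOW(param) = { *, -, [, id, num }.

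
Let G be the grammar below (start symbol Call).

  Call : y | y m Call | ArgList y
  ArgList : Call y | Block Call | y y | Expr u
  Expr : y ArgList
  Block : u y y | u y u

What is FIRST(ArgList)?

{ u, y }

From ArgList : Call y: add FIRST(Call) = { u, y }.
From ArgList : Block Call: add FIRST(Block) = { u }.
ArgList : y y contributes {y}.
From ArgList : Expr u: add FIRST(Expr) = { y }.
Union: FIRST(ArgList) = { u, y }.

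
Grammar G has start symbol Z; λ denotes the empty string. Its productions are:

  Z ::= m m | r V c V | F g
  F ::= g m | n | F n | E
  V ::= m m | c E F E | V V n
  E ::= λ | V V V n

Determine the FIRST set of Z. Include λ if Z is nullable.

{ c, g, m, n, r }

Z ::= m m contributes {m}.
Z ::= r V c V contributes {r}.
From Z ::= F g: F nullable, take FIRST(F) ∪ {g} = { c, g, m, n }.
Union: FIRST(Z) = { c, g, m, n, r }.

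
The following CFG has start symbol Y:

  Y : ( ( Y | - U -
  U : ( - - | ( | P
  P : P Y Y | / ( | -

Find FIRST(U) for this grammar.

{ (, -, / }

U : ( - - contributes {(}.
U : ( contributes {(}.
From U : P: add FIRST(P) = { -, / }.
Union: FIRST(U) = { (, -, / }.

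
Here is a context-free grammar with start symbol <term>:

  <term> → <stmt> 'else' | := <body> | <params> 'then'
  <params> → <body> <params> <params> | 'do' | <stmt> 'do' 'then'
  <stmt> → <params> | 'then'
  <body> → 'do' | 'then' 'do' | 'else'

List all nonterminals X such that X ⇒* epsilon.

No nonterminal has an empty production or an RHS whose symbols are all nullable.

{ } (none)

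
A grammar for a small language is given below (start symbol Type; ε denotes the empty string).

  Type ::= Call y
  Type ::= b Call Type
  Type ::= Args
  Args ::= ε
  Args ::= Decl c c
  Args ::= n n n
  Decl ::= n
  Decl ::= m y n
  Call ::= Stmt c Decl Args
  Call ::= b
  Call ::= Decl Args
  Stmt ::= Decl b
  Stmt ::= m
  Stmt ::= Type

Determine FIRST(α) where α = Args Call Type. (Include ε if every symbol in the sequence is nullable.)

Add FIRST(Args)\{ε} = { m, n }; Args is nullable, continue.
Add FIRST(Call) = { b, c, m, n }; Call is not nullable, stop.

{ b, c, m, n }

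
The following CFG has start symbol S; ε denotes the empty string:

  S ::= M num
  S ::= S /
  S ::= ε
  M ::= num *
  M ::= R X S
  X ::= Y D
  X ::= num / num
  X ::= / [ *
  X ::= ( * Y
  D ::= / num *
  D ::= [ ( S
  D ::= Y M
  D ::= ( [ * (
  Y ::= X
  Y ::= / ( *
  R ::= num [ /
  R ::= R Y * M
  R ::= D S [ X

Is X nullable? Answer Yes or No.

Nullable nonterminals: S.
No production of X has an RHS whose symbols are all nullable, so X is not nullable.

No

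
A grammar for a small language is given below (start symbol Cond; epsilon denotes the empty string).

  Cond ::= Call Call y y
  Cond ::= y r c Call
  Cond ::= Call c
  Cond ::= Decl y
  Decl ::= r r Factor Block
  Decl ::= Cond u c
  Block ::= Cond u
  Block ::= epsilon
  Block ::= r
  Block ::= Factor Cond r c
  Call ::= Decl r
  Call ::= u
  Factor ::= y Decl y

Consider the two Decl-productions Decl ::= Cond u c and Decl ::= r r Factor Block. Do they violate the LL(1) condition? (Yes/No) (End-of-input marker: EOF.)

FIRST(Cond u c) = { r, u, y } and FIRST(r r Factor Block) = { r }.
Both contain r, so the two alternatives are not disjoint — LL(1) conflict.

Yes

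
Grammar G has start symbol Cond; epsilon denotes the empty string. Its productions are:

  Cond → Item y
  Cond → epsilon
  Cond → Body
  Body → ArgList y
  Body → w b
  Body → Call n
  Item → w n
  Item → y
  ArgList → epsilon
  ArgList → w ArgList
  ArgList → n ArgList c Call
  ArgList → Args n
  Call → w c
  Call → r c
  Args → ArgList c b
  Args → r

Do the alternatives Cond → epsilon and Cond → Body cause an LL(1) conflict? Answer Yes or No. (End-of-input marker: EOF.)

No

FIRST(epsilon) = { epsilon } and FIRST(Body) = { c, n, r, w, y }.
The first is nullable but FOLLOW(Cond) = { EOF } is disjoint from FIRST of the second.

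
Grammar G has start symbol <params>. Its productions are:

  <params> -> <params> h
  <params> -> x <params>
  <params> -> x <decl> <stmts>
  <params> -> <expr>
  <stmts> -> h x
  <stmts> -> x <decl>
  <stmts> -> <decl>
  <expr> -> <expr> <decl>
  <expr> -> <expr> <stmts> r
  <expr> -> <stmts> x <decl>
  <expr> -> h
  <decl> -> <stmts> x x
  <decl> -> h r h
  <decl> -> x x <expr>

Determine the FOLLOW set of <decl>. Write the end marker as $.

In <params> -> x <decl> <stmts>: add FIRST(<stmts>) = { h, x }.
In <stmts> -> x <decl>: <decl> is at the end, add FOLLOW(<stmts>) = { $, h, r, x }.
In <stmts> -> <decl>: <decl> is at the end, add FOLLOW(<stmts>) = { $, h, r, x }.
In <expr> -> <expr> <decl>: <decl> is at the end, add FOLLOW(<expr>) = { $, h, r, x }.
In <expr> -> <stmts> x <decl>: <decl> is at the end, add FOLLOW(<expr>) = { $, h, r, x }.
Union: FOLLOW(<decl>) = { $, h, r, x }.

{ $, h, r, x }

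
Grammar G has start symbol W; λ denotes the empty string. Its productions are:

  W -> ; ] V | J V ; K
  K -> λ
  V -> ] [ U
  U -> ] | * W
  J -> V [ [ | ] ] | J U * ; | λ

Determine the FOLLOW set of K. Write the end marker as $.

{ $, *, ;, [ }

In W -> J V ; K: K is at the end, add FOLLOW(W) = { $, *, ;, [ }.
Union: FOLLOW(K) = { $, *, ;, [ }.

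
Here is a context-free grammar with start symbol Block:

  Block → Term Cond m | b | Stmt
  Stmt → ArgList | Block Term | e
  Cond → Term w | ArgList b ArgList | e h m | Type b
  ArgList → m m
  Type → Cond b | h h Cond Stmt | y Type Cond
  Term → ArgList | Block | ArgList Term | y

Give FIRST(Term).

From Term → ArgList: add FIRST(ArgList) = { m }.
From Term → Block: add FIRST(Block) = { b, e, m, y }.
From Term → ArgList Term: add FIRST(ArgList) = { m }.
Term → y contributes {y}.
Union: FIRST(Term) = { b, e, m, y }.

{ b, e, m, y }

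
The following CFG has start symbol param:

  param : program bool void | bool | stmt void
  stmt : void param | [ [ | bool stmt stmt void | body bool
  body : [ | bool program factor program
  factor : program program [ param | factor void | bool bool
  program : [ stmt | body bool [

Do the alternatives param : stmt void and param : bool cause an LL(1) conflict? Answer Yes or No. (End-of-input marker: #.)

Yes

FIRST(stmt void) = { [, bool, void } and FIRST(bool) = { bool }.
Both contain bool, so the two alternatives are not disjoint — LL(1) conflict.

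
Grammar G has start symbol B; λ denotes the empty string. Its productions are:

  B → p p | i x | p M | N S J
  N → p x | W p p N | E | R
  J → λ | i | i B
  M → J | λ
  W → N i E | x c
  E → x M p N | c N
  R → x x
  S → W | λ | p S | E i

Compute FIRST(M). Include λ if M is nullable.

From M → J: add FIRST(J) = { i, λ } (including λ since J is nullable).
M → λ contributes λ.
Union: FIRST(M) = { i, λ }.

{ i, λ }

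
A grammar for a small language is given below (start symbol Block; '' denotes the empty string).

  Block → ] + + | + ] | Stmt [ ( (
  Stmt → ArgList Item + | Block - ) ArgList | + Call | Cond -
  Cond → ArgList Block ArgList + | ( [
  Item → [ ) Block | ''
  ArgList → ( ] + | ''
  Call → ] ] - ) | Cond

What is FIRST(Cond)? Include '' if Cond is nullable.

From Cond → ArgList Block ArgList +: ArgList nullable, take FIRST(ArgList) ∪ FIRST(Block) = { (, +, [, ] }.
Cond → ( [ contributes {(}.
Union: FIRST(Cond) = { (, +, [, ] }.

{ (, +, [, ] }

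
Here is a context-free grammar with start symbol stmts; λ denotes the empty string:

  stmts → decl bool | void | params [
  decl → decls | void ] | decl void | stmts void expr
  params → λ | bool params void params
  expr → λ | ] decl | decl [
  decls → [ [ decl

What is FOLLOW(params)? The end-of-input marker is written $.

{ [, void }

In stmts → params [: add FIRST([) = { [ }.
In params → bool params void params: add FIRST(void params) = { void }.
In params → bool params void params: params is at the end, add FOLLOW(params) = { [, void }.
Union: FOLLOW(params) = { [, void }.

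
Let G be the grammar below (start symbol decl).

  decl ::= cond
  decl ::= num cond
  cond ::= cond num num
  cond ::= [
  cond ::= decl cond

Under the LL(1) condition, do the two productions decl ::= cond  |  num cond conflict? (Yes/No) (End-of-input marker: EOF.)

FIRST(cond) = { [, num } and FIRST(num cond) = { num }.
Both contain num, so the two alternatives are not disjoint — LL(1) conflict.

Yes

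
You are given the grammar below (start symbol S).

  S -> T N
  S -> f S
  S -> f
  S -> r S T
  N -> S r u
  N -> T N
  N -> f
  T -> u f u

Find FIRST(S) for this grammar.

{ f, r, u }

From S -> T N: add FIRST(T) = { u }.
S -> f S contributes {f}.
S -> f contributes {f}.
S -> r S T contributes {r}.
Union: FIRST(S) = { f, r, u }.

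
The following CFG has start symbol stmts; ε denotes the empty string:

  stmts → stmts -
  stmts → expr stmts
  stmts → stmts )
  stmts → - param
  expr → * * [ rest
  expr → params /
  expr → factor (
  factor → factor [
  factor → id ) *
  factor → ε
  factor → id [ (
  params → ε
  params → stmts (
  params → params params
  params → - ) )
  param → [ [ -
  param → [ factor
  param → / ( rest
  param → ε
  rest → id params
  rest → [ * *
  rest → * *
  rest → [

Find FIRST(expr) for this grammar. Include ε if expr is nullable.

{ (, *, -, /, [, id }

expr → * * [ rest contributes {*}.
From expr → params /: params nullable, take FIRST(params) ∪ {/} = { (, *, -, /, [, id }.
From expr → factor (: factor nullable, take FIRST(factor) ∪ {(} = { (, [, id }.
Union: FIRST(expr) = { (, *, -, /, [, id }.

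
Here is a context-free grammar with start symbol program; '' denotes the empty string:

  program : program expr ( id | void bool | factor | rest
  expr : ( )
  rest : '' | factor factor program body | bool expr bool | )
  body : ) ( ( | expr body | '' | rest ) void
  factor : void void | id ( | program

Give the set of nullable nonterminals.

{ body, factor, program, rest }

Directly nullable (have an ''-production): rest, body.
factor : program with every symbol nullable, so factor is nullable.
program : factor with every symbol nullable, so program is nullable.
No other nonterminal has a production whose RHS symbols are all nullable.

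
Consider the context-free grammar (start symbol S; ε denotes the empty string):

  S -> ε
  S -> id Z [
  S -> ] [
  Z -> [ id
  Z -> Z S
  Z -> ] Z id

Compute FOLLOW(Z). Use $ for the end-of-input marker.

{ [, ], id }

In S -> id Z [: add FIRST([) = { [ }.
In Z -> Z S: add FIRST(S)\{ε} = { ], id }.
  Since S is nullable, also add FOLLOW(Z) = { [, ], id }.
In Z -> ] Z id: add FIRST(id) = { id }.
Union: FOLLOW(Z) = { [, ], id }.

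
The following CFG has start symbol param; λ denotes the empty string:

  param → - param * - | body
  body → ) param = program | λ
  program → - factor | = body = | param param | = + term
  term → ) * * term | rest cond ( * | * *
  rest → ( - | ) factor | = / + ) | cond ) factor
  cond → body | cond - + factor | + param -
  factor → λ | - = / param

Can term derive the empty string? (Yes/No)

No

Nullable nonterminals: body, cond, factor, param, program.
No production of term has an RHS whose symbols are all nullable, so term is not nullable.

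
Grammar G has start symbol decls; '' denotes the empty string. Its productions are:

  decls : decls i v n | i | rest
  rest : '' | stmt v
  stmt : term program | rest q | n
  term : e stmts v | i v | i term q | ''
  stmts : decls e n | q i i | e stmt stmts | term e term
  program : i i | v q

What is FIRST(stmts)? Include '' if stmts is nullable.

From stmts : decls e n: decls nullable, take FIRST(decls) ∪ {e} = { e, i, n, q, v }.
stmts : q i i contributes {q}.
stmts : e stmt stmts contributes {e}.
From stmts : term e term: term nullable, take FIRST(term) ∪ {e} = { e, i }.
Union: FIRST(stmts) = { e, i, n, q, v }.

{ e, i, n, q, v }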